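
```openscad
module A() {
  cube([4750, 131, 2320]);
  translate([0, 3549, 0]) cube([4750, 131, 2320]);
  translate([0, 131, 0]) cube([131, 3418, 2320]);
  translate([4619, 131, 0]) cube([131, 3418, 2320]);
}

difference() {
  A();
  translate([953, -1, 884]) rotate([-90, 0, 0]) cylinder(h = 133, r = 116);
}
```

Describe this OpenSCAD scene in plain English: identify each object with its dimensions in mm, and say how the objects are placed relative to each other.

A is a box-shaped house frame (walls only): outside footprint 4750×3680 mm, wall height 2320 mm, wall thickness 131 mm. The two y-facing walls run the full x-width; the two x-facing walls fit between the inner faces of the y-facing walls.

The house frame has a circular hole of radius 116 mm through its front wall, centred at (x = 953, z = 884).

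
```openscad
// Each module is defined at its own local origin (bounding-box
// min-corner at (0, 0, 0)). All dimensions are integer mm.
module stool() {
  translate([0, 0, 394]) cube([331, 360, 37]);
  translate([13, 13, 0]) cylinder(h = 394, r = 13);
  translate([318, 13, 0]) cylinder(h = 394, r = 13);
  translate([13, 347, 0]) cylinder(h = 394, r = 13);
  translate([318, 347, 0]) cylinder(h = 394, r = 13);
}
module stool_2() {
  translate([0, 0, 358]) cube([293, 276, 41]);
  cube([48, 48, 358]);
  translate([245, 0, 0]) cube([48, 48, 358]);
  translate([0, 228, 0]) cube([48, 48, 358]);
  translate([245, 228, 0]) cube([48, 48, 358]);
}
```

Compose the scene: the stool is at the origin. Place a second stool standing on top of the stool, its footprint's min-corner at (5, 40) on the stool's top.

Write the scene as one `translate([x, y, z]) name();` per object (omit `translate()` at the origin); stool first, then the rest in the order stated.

stool();
translate([5, 40, 431]) stool_2();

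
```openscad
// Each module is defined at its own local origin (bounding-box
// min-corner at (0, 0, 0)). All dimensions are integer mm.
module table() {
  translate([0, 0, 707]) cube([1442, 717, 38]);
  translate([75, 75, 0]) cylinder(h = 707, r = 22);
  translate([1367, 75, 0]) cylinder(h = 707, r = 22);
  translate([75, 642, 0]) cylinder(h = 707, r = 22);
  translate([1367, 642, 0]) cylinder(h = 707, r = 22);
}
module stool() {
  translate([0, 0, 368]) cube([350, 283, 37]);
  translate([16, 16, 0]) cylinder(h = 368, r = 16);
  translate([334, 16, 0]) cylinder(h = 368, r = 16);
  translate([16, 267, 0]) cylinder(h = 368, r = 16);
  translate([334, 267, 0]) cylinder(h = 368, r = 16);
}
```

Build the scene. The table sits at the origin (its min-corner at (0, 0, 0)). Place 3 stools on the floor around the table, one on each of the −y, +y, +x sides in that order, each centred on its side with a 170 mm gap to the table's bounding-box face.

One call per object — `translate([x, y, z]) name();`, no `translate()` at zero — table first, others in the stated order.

table();
translate([546, -453, 0]) stool();
translate([546, 887, 0]) stool();
translate([1612, 217, 0]) stool();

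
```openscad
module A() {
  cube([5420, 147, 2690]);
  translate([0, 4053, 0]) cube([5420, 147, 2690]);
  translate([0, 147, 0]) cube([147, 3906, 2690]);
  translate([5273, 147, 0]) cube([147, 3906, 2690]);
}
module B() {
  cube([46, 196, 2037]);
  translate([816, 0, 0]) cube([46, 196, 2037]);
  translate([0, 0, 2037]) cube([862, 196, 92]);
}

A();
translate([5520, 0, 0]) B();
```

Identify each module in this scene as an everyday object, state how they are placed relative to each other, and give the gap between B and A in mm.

The door frame's nearest face is 100 mm from the house frame's +x face.

A is a house frame. B is a door frame. The door frame is on the floor beside the house frame on its +x side. The gap between the door frame and the house frame is 100 mm.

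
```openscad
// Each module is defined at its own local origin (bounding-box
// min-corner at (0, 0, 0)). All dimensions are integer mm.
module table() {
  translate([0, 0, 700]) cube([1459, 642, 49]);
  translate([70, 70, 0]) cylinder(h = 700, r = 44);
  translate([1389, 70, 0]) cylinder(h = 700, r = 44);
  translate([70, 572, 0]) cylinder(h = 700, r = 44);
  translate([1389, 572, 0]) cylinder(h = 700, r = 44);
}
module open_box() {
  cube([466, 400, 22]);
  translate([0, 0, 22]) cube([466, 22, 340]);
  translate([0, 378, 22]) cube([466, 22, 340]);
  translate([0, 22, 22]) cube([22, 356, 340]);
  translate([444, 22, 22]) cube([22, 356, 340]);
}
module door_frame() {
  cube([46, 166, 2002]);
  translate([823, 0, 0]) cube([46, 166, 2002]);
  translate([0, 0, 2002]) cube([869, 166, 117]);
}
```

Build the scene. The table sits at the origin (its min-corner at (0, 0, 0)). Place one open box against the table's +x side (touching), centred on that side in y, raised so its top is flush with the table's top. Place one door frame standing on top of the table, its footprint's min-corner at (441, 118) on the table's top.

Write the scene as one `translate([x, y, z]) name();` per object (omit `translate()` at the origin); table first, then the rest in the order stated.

table();
translate([1459, 121, 387]) open_box();
translate([441, 118, 749]) door_frame();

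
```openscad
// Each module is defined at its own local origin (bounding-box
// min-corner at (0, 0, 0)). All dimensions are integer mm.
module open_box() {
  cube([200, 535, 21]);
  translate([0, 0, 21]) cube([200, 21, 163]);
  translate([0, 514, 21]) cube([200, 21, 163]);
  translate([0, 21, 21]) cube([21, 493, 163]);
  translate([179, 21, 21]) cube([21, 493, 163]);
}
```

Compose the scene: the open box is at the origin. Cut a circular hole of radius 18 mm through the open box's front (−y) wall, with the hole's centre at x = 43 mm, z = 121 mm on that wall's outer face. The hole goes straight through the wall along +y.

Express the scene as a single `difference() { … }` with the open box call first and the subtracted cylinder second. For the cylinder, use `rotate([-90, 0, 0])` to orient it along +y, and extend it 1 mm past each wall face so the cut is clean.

difference() {
  open_box();
  translate([43, -1, 121]) rotate([-90, 0, 0]) cylinder(h = 23, r = 18);
}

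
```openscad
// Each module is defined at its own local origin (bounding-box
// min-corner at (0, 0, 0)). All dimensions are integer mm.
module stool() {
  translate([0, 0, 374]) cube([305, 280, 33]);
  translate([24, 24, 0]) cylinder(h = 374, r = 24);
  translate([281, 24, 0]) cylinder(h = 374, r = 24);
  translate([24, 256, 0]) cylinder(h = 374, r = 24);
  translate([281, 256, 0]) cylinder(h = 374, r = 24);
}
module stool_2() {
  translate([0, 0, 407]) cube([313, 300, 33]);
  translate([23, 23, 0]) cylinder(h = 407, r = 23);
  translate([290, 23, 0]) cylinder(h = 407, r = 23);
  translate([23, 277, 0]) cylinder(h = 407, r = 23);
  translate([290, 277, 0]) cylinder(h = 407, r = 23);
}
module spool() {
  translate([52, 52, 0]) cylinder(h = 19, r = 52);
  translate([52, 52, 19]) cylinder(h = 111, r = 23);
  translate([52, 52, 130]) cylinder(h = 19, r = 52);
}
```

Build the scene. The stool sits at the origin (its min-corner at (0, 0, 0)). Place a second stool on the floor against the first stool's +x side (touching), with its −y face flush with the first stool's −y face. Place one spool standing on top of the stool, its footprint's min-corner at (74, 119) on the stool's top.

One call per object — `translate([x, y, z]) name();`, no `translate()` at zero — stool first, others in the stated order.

stool();
translate([305, 0, 0]) stool_2();
translate([74, 119, 407]) spool();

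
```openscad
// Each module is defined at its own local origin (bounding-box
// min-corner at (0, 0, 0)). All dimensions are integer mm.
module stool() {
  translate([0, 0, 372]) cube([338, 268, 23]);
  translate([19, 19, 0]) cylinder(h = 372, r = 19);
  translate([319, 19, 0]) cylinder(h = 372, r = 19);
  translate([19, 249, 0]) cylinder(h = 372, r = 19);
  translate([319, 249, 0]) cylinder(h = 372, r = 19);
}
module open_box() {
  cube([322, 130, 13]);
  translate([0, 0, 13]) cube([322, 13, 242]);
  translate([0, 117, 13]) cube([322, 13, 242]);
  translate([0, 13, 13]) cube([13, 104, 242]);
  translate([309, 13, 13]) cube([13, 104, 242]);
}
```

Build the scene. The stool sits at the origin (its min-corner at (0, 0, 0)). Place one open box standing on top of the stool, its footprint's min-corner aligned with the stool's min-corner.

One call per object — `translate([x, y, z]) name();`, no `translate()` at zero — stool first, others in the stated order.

stool();
translate([0, 0, 395]) open_box();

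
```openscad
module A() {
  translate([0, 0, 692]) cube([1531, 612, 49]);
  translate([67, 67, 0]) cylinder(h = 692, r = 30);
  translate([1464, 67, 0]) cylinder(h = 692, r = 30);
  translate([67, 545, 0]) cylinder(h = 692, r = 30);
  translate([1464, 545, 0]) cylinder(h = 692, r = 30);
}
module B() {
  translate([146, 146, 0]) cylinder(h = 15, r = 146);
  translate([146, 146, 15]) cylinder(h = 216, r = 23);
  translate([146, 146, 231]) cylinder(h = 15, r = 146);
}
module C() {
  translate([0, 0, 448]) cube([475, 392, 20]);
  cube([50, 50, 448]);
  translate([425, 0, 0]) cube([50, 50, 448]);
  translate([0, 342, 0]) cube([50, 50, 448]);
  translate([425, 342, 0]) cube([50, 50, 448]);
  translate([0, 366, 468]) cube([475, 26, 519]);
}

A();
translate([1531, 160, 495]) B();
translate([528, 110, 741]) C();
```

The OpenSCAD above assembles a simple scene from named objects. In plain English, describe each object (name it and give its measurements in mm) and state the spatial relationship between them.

A is a rectangular dining table. The top is 1531×612×49 mm with its upper surface at z = 741 mm. It stands on four round legs of 60 mm diameter, each leg's bounding box inset 37 mm from the nearest pair of top edges, running from the floor to the underside of the top.

B is a spool: two coaxial disc flanges of radius 146 mm and thickness 15 mm, joined by a core cylinder of radius 23 mm and height 216 mm. The lower flange rests on z = 0 and the three cylinders share a vertical axis.

C is a chair. The seat is a 475×392×20 mm slab with its top at z = 468 mm, on four 50×50 mm corner legs (flush with the seat edges, standing on z = 0). A flat backrest 26 mm thick, 519 mm tall, spans the full seat width and rises from the seat top along its +y edge, rear face flush with the rear of the seat.

The spool is beside the table with their tops flush at z = 741. The chair is on top of the table, centred.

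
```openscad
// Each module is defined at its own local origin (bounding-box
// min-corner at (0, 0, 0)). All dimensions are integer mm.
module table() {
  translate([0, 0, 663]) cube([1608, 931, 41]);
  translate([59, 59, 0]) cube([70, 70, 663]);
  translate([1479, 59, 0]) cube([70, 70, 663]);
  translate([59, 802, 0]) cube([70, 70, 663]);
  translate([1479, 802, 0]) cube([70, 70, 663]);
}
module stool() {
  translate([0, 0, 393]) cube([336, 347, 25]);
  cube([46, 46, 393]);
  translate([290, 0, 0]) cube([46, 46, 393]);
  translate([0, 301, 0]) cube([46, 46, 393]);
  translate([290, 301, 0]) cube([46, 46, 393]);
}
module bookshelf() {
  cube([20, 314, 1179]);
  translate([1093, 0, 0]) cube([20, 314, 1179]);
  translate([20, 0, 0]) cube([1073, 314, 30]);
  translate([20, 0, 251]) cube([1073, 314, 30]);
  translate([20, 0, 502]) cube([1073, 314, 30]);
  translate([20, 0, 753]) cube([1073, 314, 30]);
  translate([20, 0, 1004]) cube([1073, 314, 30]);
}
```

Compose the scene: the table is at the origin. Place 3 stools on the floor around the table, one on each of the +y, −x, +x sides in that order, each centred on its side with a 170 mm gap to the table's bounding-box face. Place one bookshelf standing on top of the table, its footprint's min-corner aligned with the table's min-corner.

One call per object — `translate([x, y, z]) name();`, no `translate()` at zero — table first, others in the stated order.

table();
translate([636, 1101, 0]) stool();
translate([-506, 292, 0]) stool();
translate([1778, 292, 0]) stool();
translate([0, 0, 704]) bookshelf();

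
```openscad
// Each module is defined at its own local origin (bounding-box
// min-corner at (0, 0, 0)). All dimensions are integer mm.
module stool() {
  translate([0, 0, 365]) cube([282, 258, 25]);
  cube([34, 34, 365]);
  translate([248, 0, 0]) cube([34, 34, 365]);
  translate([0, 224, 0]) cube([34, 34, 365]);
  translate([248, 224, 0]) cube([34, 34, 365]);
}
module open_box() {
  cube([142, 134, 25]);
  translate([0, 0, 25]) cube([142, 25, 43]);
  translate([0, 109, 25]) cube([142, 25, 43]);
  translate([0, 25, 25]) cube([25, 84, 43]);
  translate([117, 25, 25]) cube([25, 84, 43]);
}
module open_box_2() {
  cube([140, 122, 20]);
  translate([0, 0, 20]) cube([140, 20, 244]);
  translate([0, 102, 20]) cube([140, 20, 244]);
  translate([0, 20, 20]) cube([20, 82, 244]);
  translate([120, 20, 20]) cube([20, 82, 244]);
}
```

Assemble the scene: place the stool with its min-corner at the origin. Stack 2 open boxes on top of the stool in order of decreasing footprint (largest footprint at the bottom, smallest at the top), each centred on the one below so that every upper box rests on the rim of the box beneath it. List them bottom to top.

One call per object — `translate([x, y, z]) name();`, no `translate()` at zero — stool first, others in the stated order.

stool();
translate([70, 62, 390]) open_box();
translate([71, 68, 458]) open_box_2();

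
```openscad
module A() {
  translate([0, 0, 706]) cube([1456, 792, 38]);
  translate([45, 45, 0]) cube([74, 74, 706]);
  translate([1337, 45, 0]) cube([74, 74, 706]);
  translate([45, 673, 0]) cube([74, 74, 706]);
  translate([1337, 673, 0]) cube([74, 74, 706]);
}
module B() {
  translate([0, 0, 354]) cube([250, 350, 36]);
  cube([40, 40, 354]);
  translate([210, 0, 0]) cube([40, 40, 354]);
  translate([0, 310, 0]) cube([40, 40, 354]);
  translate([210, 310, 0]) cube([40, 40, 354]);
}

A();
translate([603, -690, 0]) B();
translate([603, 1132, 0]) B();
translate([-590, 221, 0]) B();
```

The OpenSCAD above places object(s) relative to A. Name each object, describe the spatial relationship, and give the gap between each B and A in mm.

A is a table. B is a stool. Three stools sit around the table at the −y, +y, −x sides. The gap between each stool and the table is 340 mm.

Each stool's nearest face is 340 mm from the table's bounding box.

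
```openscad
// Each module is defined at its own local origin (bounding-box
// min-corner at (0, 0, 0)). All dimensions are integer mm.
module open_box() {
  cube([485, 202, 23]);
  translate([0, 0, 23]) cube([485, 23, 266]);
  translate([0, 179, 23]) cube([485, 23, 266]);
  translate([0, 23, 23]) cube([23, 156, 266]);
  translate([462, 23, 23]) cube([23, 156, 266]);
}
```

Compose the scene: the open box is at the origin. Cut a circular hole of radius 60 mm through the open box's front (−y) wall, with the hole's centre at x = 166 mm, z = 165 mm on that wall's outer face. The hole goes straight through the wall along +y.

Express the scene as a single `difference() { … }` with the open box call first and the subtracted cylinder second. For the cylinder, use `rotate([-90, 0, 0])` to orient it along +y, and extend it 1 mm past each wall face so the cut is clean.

difference() {
  open_box();
  translate([166, -1, 165]) rotate([-90, 0, 0]) cylinder(h = 25, r = 60);
}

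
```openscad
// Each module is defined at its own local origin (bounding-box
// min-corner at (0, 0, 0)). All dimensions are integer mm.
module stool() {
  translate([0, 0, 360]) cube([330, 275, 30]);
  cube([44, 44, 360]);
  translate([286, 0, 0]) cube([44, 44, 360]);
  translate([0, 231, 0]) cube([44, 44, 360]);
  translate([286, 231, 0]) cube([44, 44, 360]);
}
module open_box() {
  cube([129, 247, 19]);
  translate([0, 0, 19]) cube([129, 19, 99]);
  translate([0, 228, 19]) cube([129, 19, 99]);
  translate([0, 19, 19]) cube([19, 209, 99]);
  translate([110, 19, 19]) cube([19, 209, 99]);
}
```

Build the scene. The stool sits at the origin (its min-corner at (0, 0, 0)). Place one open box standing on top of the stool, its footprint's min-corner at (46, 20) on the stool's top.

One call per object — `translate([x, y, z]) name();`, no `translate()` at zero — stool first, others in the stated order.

stool();
translate([46, 20, 390]) open_box();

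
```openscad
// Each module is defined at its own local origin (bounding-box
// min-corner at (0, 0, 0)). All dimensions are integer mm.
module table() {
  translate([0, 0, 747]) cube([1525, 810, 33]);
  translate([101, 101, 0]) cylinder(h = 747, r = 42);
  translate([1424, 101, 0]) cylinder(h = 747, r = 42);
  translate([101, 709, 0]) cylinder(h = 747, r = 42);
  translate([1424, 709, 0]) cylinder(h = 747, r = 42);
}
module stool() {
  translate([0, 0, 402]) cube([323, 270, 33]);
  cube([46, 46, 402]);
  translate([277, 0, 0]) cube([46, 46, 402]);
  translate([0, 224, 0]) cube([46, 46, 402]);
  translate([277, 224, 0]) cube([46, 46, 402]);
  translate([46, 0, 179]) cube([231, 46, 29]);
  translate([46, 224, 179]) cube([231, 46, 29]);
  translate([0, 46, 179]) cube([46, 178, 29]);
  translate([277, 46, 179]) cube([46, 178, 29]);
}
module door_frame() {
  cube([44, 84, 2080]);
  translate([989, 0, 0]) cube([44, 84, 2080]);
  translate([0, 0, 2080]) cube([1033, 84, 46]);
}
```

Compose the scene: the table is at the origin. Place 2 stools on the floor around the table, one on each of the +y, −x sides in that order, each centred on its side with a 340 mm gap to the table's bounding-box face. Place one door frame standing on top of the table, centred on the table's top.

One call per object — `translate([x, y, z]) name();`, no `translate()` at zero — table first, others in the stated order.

table();
translate([601, 1150, 0]) stool();
translate([-663, 270, 0]) stool();
translate([246, 363, 780]) door_frame();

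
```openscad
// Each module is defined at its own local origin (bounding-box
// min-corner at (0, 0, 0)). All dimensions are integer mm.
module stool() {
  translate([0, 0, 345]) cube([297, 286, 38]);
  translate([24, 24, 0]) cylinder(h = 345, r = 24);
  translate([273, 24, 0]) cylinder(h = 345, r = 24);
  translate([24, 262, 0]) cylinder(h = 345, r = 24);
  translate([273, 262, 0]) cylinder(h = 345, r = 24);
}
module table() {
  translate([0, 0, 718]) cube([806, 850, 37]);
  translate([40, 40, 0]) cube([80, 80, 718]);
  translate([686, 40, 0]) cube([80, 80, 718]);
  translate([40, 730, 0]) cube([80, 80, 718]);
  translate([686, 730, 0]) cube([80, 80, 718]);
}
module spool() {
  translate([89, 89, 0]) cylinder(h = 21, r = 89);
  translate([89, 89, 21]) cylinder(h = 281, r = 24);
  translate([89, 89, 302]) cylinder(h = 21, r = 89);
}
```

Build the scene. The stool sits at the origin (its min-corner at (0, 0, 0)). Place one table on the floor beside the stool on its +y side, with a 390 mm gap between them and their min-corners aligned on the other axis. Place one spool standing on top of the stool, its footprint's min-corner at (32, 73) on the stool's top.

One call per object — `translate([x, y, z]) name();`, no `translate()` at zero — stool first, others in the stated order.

stool();
translate([0, 676, 0]) table();
translate([32, 73, 383]) spool();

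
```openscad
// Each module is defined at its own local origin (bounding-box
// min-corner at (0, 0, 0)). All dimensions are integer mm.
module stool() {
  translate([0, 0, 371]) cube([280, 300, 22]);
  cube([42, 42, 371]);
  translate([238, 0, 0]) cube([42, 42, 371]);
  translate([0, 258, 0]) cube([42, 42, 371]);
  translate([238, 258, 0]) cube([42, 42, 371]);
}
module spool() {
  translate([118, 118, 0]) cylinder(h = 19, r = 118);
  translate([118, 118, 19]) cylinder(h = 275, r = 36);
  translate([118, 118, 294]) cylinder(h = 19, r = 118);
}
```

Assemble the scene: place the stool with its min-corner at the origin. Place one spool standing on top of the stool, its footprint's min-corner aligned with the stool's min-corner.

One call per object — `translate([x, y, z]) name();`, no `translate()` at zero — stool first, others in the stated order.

stool();
translate([0, 0, 393]) spool();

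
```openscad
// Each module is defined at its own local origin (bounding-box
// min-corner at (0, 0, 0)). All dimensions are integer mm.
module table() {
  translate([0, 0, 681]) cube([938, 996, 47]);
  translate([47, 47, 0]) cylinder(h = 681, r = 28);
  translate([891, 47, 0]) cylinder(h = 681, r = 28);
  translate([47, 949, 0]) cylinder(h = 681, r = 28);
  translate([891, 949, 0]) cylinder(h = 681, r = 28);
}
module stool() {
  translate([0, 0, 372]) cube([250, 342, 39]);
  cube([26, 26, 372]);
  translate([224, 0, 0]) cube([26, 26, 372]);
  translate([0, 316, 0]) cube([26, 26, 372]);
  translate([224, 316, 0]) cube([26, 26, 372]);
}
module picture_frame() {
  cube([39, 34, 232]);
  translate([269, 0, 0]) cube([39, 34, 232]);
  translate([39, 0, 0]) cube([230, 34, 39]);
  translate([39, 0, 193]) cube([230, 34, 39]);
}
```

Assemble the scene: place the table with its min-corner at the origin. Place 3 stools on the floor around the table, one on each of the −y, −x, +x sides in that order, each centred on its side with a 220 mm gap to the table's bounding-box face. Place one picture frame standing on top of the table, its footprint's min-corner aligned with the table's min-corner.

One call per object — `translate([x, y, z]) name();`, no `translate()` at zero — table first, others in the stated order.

table();
translate([344, -562, 0]) stool();
translate([-470, 327, 0]) stool();
translate([1158, 327, 0]) stool();
translate([0, 0, 728]) picture_frame();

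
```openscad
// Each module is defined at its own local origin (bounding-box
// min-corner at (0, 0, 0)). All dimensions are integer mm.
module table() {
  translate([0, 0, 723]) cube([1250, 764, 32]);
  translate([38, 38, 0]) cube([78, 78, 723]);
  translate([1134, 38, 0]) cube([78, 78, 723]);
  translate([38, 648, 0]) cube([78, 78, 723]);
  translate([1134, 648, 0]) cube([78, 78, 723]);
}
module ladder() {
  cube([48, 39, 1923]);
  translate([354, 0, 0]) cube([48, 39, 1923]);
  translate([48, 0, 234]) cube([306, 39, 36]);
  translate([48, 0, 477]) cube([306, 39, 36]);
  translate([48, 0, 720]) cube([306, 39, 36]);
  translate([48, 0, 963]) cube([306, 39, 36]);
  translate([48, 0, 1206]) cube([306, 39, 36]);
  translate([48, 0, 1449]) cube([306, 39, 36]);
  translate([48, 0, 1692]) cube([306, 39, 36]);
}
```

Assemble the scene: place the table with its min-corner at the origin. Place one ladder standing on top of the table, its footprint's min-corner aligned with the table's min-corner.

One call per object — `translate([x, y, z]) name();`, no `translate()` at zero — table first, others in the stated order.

table();
translate([0, 0, 755]) ladder();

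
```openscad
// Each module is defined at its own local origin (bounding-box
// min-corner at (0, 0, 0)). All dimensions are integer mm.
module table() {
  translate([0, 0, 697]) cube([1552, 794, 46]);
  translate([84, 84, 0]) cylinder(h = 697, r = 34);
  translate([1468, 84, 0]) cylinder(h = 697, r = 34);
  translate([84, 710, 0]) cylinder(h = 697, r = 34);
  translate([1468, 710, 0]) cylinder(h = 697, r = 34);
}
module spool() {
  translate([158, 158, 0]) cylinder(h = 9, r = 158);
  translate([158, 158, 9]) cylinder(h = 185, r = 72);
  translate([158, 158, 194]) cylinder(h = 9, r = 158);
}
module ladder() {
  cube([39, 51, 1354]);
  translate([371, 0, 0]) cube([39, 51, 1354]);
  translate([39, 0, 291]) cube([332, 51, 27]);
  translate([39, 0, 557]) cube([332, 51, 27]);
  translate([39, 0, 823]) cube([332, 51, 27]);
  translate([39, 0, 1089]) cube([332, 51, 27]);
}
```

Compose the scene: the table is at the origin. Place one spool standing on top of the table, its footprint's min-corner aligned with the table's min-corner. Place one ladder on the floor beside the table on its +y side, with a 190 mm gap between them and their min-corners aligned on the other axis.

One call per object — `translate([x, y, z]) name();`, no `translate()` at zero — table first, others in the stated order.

table();
translate([0, 0, 743]) spool();
translate([0, 984, 0]) ladder();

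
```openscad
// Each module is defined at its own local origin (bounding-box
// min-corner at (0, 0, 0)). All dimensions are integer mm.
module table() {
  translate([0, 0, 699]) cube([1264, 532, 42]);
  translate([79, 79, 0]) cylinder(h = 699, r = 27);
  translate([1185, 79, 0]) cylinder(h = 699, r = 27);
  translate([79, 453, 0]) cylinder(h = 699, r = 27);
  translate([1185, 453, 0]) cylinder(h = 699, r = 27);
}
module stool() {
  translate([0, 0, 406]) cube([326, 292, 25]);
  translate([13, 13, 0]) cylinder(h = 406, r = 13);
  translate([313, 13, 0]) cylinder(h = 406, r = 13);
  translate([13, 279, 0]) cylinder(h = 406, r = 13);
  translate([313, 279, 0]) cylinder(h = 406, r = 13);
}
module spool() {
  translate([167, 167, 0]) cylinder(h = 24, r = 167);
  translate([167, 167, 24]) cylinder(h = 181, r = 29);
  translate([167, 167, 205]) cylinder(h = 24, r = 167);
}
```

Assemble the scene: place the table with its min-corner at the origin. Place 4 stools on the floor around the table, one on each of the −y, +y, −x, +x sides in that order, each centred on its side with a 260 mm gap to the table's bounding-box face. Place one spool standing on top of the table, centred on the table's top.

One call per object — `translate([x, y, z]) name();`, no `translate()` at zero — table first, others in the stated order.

table();
translate([469, -552, 0]) stool();
translate([469, 792, 0]) stool();
translate([-586, 120, 0]) stool();
translate([1524, 120, 0]) stool();
translate([465, 99, 741]) spool();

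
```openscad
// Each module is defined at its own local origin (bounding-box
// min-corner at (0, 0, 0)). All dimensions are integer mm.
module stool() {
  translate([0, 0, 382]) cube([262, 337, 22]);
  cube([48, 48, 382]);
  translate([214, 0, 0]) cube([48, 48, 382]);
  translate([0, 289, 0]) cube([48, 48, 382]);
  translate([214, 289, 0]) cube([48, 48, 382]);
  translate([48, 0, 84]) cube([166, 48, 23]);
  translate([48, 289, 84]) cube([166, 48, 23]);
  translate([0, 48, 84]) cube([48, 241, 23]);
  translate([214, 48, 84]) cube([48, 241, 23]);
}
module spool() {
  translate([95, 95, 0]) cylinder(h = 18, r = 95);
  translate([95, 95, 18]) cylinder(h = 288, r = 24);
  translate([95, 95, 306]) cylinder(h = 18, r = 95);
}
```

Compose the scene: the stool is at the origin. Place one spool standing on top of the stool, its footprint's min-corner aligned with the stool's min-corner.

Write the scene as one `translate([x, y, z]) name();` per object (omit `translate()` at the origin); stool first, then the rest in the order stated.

stool();
translate([0, 0, 404]) spool();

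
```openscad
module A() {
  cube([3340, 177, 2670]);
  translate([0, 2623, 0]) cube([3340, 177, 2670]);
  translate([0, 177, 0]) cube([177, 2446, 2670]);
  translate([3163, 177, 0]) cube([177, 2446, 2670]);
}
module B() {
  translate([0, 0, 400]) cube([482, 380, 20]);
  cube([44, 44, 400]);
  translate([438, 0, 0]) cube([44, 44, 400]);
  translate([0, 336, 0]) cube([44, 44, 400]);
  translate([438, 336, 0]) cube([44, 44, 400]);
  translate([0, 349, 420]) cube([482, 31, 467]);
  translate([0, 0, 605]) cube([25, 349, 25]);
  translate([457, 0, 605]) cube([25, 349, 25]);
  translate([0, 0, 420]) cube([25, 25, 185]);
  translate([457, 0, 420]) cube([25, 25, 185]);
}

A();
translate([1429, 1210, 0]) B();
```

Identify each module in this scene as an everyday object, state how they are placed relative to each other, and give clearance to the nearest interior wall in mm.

Clearances: x = 1252, y = 1033; minimum 1033 mm.

A is a house frame. B is a chair. The chair sits inside the house frame, centred. The clearance to the nearest interior wall is 1033 mm.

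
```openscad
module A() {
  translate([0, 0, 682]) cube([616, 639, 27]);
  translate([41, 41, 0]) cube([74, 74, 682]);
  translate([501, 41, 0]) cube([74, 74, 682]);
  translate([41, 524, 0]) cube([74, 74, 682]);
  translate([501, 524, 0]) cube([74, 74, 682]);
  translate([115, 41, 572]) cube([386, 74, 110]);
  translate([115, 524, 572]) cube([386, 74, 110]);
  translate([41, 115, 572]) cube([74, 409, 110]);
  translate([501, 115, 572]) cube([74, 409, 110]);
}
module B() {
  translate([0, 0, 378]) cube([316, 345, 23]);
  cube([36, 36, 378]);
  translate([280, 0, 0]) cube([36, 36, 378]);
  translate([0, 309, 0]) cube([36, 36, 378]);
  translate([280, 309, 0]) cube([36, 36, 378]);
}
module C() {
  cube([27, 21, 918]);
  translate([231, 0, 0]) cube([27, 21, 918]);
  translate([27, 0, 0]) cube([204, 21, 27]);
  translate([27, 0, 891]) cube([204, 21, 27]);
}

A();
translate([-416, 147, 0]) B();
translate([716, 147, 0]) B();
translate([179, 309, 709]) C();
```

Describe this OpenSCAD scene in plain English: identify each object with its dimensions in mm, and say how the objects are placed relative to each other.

A is a rectangular dining table. The top is 616×639×27 mm with its upper surface at z = 709 mm. It stands on four 74×74 mm square legs, each inset 41 mm from the nearest pair of top edges, running from the floor to the underside of the top. Four apron rails, 74 mm thick and 110 mm tall, run between adjacent legs with their top edges flush with the underside of the top and their outer faces flush with the legs' outer faces.

B is a four-legged stool. The seat is 316×345 mm, 23 mm thick, top at z = 401 mm. It stands on four square legs, each 36×36 mm in cross-section, from z = 0 to the seat underside, each flush with a corner of the seat.

C is a rectangular picture frame lying in the x–z plane (depth along y). The opening is 204 mm wide (x) by 864 mm tall (z), surrounded by a border 27 mm wide on all four sides. The frame is 21 mm deep and is made of two full-height vertical stiles with two horizontal rails fitted between them.

Two stools sit around the table at the −x, +x sides. The picture frame is on top of the table, centred.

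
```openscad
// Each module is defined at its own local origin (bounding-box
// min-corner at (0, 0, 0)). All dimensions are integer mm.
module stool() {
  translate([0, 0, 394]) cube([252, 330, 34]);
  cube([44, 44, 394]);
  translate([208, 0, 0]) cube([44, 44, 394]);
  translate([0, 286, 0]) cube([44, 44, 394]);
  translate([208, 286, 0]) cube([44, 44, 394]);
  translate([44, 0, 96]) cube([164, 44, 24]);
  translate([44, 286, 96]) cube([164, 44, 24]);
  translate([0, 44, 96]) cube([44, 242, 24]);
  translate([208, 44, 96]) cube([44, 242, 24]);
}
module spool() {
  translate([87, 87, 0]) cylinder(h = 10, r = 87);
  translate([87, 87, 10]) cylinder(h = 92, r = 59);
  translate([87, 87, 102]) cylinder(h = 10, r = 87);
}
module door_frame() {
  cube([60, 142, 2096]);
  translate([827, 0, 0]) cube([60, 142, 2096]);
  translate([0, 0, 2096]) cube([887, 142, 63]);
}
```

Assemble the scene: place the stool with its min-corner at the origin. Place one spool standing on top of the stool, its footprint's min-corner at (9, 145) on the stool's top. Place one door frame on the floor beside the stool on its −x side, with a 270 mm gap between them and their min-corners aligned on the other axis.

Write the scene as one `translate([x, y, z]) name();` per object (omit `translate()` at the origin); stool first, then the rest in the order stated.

stool();
translate([9, 145, 428]) spool();
translate([-1157, 0, 0]) door_frame();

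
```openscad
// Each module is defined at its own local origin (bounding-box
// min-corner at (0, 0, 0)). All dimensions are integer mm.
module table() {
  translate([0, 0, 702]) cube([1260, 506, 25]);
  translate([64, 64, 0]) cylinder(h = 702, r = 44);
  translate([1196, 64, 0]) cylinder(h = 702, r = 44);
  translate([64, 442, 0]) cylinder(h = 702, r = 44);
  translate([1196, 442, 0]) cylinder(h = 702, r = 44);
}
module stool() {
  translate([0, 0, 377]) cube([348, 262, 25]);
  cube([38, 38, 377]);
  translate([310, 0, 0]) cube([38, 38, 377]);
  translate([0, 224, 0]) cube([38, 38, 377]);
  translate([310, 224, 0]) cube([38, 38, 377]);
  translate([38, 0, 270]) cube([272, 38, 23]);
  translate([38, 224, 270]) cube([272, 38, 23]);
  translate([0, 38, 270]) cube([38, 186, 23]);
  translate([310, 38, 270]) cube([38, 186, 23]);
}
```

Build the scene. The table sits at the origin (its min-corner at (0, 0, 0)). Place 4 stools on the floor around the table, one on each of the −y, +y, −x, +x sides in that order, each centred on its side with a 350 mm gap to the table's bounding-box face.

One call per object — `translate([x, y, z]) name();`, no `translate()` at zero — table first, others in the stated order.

table();
translate([456, -612, 0]) stool();
translate([456, 856, 0]) stool();
translate([-698, 122, 0]) stool();
translate([1610, 122, 0]) stool();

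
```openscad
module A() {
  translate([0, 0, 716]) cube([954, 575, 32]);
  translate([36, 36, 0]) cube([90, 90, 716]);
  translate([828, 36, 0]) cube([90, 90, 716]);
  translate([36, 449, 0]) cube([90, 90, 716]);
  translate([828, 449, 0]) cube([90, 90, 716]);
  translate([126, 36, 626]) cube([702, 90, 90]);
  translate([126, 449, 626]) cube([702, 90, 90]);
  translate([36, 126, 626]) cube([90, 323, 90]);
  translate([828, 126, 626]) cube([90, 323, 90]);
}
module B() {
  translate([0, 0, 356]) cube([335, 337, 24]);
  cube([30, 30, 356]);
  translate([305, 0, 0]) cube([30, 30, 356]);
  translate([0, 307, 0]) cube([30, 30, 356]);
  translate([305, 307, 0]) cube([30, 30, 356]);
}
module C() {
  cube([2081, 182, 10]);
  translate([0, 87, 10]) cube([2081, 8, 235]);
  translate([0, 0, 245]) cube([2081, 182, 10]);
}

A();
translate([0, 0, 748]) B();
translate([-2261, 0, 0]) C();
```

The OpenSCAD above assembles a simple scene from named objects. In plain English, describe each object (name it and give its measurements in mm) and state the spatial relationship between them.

A is a table: top 954 mm (x) × 575 mm (y), 32 mm thick, upper face at z = 748 mm, on four 90×90 mm square legs, each inset 36 mm from the nearest pair of top edges, running from z = 0 to the bottom of the top. Four apron rails, 90 mm thick and 90 mm tall, run between adjacent legs with their top edges flush with the underside of the top and their outer faces flush with the legs' outer faces.

B is a four-legged stool. The seat is a 335×337×24 mm slab whose top surface is at z = 380 mm; four square legs, each 30×30 mm in cross-section, run from the floor (z = 0) to the underside of the seat, each flush with a corner of the seat.

C is an I-beam lying along x, 2081 mm long. Overall section height 255 mm. Two flanges 182 mm wide (y) and 10 mm thick, one on the floor and one at the top; a web 8 mm thick runs between them, centred on the flange width.

The stool is on top of the table. The I-beam is on the floor beside the table on its −x side.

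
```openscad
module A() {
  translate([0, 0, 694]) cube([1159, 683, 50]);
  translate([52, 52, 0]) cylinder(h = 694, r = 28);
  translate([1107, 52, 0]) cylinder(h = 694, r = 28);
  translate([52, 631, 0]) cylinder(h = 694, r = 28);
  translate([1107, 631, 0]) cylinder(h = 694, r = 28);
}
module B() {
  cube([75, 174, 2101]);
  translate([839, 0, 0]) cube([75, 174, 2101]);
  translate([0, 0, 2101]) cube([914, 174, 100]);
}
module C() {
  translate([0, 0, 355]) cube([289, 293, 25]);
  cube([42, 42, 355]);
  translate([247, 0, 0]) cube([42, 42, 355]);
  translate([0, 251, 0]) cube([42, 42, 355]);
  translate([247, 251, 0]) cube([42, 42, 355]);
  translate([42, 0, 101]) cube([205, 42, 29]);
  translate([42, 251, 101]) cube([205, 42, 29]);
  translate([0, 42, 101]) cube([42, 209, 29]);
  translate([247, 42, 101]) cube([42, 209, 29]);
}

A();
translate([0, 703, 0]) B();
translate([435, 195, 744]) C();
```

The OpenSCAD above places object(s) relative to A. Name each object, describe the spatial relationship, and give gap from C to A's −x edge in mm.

The stool's min-x is at 435; the table's min-x is 0; gap = 435 mm.

A is a table. B is a door frame. C is a stool. The door frame is on the floor beside the table on its +y side. The stool is on top of the table, centred. The gap from the stool to the table's −x edge is 435 mm.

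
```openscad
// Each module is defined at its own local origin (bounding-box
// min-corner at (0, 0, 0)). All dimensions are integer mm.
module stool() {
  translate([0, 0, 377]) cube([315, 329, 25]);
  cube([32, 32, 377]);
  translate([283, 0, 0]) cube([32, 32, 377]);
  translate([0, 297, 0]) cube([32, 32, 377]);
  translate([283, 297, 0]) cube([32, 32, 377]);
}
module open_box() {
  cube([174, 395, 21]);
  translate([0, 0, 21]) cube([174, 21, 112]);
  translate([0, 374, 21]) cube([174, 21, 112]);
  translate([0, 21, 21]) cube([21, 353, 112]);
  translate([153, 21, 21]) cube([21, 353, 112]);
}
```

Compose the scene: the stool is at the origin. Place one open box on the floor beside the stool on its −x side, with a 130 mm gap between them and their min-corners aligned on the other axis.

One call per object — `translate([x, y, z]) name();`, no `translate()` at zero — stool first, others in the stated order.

stool();
translate([-304, 0, 0]) open_box();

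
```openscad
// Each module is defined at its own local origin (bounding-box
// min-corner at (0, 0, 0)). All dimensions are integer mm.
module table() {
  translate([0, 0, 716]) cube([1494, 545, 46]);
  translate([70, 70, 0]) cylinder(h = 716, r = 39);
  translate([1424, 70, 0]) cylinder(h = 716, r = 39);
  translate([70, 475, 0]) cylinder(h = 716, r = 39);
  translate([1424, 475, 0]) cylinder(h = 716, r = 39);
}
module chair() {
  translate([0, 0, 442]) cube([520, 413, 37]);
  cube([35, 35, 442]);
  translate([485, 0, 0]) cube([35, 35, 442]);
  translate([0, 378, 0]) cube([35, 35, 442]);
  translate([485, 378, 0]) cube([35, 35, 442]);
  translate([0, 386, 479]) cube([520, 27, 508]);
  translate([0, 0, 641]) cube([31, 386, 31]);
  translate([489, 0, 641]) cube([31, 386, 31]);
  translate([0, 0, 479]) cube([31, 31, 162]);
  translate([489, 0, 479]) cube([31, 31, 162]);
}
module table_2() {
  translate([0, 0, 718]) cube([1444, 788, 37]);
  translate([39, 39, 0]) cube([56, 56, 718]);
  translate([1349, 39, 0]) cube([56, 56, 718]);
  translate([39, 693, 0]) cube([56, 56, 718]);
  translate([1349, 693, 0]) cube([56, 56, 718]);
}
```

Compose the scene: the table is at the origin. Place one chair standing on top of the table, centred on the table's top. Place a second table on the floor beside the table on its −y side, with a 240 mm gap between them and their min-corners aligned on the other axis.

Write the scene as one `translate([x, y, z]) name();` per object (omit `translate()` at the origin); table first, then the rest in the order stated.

table();
translate([487, 66, 762]) chair();
translate([0, -1028, 0]) table_2();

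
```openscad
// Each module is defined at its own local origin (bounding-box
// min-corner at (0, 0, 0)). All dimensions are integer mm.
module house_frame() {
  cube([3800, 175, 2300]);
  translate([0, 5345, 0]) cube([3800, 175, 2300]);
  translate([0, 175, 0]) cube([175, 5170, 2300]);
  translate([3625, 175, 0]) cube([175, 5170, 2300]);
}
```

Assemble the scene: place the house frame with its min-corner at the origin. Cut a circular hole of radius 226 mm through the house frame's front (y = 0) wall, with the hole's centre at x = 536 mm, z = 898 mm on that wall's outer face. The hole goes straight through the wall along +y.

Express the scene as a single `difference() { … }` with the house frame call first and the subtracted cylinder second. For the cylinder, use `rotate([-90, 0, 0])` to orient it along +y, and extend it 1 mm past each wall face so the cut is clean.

difference() {
  house_frame();
  translate([536, -1, 898]) rotate([-90, 0, 0]) cylinder(h = 177, r = 226);
}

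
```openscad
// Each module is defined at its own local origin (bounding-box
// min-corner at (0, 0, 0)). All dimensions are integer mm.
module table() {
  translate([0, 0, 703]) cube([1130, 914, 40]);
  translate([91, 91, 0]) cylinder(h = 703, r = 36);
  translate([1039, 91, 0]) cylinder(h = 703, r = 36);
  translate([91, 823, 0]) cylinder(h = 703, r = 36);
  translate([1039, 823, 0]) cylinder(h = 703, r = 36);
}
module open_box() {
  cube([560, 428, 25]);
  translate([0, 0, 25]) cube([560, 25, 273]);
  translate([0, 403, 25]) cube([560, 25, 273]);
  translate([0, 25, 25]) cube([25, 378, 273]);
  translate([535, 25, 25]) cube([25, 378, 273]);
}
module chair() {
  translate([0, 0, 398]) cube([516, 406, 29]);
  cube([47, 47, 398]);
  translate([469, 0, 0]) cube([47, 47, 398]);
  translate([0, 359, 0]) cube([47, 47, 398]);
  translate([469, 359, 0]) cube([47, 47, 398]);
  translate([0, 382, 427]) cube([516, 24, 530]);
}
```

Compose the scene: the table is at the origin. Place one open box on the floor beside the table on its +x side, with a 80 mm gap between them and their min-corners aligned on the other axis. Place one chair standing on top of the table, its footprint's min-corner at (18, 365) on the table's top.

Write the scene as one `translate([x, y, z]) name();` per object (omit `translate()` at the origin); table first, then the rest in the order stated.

table();
translate([1210, 0, 0]) open_box();
translate([18, 365, 743]) chair();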